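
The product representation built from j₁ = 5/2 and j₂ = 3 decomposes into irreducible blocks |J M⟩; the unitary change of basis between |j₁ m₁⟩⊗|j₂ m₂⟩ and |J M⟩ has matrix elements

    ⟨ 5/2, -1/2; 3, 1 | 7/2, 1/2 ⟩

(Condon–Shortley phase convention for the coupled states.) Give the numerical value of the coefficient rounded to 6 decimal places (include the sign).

√[8·2!3!4!/10! · 2!3!4!2!4!3!] = √(9216/175)
  +(−1)^0/∏(0,2,3,4,0,0)! = 1/288  (running 1/288)
  +(−1)^1/∏(1,1,2,3,1,1)! = -1/12  (running -23/288)
  +(−1)^2/∏(2,0,1,2,2,2)! = 1/16  (running -5/288)
⟨..|..⟩ = √(9216/175)·(-5/288) = -0.125988

−√(1/63) = -0.125988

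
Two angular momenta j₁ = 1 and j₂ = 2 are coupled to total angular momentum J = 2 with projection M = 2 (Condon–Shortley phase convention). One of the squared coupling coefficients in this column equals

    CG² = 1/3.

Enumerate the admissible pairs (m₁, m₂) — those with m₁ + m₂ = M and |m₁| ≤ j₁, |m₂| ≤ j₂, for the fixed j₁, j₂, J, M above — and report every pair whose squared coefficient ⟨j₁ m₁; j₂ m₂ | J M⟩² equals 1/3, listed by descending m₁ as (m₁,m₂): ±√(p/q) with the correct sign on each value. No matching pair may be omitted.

(1,1): +√(1/3)

Admissible pairs with m₁+m₂ = M = 2: (0,2), (1,1)
  (m₁,m₂)=(1,1): CG² = 1/3, CG = +√(1/3)   ← matches the target
  (m₁,m₂)=(0,2): CG² = 2/3, CG = −√(2/3)
Pairs with CG² = 1/3: (1,1): +√(1/3)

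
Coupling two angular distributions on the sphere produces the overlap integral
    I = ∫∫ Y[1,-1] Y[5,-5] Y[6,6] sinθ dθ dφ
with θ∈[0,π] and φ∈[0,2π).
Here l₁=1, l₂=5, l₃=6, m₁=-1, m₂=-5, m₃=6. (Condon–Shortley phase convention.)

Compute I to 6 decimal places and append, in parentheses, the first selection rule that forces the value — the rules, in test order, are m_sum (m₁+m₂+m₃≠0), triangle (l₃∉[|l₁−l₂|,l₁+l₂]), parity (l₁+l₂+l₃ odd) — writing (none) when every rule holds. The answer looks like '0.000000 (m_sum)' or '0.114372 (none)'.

0.331940 (none)

m-sum 0 ✓  L=12 even ✓  4≤6≤6 ✓
Π(2lᵢ+1) = 3×11×13 = 429
triangle coeff Δ(1,5,6) = 1/858
Σ_t [0,0]: t=0:+1/14400 = 1/14400
(3j)²=6/143 [(1 5 6; 0 0 0)], sign=+1
Σ_t [0,0]: t=0:+1/7257600 = 1/7257600
(3j)²=1/13 [(1 5 6; -1 -5 6)], sign=+1
⇒ 4πI² = 18/13
I = (+1)√(18/13/(4π)) = 0.33194004
No selection rule forces the value: the integral is nonzero (none).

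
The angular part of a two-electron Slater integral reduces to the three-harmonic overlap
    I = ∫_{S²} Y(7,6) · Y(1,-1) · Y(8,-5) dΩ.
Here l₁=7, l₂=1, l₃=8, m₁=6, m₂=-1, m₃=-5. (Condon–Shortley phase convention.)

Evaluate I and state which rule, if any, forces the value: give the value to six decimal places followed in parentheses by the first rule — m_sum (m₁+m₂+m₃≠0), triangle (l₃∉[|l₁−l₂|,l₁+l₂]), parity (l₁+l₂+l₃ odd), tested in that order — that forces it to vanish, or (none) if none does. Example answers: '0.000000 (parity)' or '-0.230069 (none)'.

Rules hold: Σm=0, L=16 even, 6≤8≤8.
N = 15·3·17 = 765
Δ = 0!·14!·2!/17! = 1/2040
Racah Σ t=0..0: t=0:+1/25401600 = 1/25401600
⇒ 3j(7 1 8; 0 0 0)² = 8/255, sgn +1
Racah Σ t=0..0: t=0:+1/12454041600 = 1/12454041600
⇒ 3j(7 1 8; 6 -1 -5)² = 1/680, sgn -1
4πI² = N·(3j₀)²·(3jₘ)² = 3/85
I = -1·√(0.0352941/4π) = -0.05299638
No selection rule forces the value: the integral is nonzero (none).

-0.052996 (none)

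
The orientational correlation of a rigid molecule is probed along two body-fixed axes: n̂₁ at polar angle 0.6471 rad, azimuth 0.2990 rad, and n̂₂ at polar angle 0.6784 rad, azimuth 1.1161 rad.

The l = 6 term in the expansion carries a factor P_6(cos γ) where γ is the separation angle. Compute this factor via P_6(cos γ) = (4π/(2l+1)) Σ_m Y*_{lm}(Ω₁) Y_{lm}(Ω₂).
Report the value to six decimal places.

-0.331862

Addition theorem: P_6(cos γ) = (4π/13) Σ_m Y*_{lm}(Ω₁) Y_{lm}(Ω₂), m = −6…6:
  m=-6: Y*=-0.005134+0.022619i  Y=+0.027020-0.011854i  product +0.000129+0.000672i
  m=-5: Y*=+0.008052+0.106027i  Y=+0.096769+0.081953i  product -0.007910+0.010920i
  m=-4: Y*=+0.103558+0.263245i  Y=-0.076983+0.304038i  product -0.088009+0.011220i
  m=-3: Y*=+0.284357+0.356136i  Y=-0.449957+0.094357i  product -0.161552-0.133414i
  m=-2: Y*=+0.285026+0.194161i  Y=-0.174491-0.224178i  product -0.006208-0.097776i
  m=-1: Y*=-0.137317-0.042327i  Y=-0.093653+0.191575i  product +0.020969-0.022342i
  m=+0: Y*=-0.395247-0.000000i  Y=-0.358881+0.000000i  product +0.141847+0.000000i
  m=+1: Y*=+0.137317-0.042327i  Y=+0.093653+0.191575i  product +0.020969+0.022342i
  m=+2: Y*=+0.285026-0.194161i  Y=-0.174491+0.224178i  product -0.006208+0.097776i
  m=+3: Y*=-0.284357+0.356136i  Y=+0.449957+0.094357i  product -0.161552+0.133414i
  m=+4: Y*=+0.103558-0.263245i  Y=-0.076983-0.304038i  product -0.088009-0.011220i
  m=+5: Y*=-0.008052+0.106027i  Y=-0.096769+0.081953i  product -0.007910-0.010920i
  m=+6: Y*=-0.005134-0.022619i  Y=+0.027020+0.011854i  product +0.000129-0.000672i
Accumulated sum -0.343314+0.000000i; after 4π/(2l+1) scaling, -0.331862+0.000000i ⇒ P_6 = -0.331862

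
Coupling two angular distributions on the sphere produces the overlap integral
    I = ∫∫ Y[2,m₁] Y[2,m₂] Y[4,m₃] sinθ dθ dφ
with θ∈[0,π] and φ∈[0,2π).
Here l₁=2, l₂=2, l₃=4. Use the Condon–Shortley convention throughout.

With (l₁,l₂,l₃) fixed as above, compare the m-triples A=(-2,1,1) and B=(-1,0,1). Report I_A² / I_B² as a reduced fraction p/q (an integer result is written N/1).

Shared (l₁,l₂,l₃)=(2,2,4): N and (l;000)² cancel in I_A²/I_B².
A: Δ = 0!·4!·4!/9! = 1/630; Racah Σ t=0..0: t=0:+1/144 = 1/144; ⇒ 3j(2 2 4; -2 1 1)² = 1/126, sgn -1
B: Δ = 0!·4!·4!/9! = 1/630; Racah Σ t=0..0: t=0:+1/24 = 1/24; ⇒ 3j(2 2 4; -1 0 1)² = 1/21, sgn -1
I_A²/I_B² = (1/126)/(1/21) = 1/6

1/6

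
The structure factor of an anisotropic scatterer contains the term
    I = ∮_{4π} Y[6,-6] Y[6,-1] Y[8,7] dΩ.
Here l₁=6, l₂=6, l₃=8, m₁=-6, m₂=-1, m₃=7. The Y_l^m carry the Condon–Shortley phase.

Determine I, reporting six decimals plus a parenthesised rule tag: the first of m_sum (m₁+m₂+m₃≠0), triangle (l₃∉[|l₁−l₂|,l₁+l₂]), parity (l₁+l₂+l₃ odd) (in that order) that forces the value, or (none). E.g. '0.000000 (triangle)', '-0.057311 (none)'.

Rules hold: Σm=0, L=20 even, 0≤8≤12.
N = 13·13·17 = 2873
Δ = 4!·8!·8!/21! = 1/1309458150
Racah Σ t=0..4: t=0:+1/49766400 t=1:−1/3110400 t=2:+1/1327104 t=3:−1/3110400 t=4:+1/49766400 = 1/6635520
⇒ 3j(6 6 8; 0 0 0)² = 350/46189, sgn +1
Racah Σ t=4..4: t=4:+1/4877107200 = 1/4877107200
⇒ 3j(6 6 8; -6 -1 7)² = 55/4522, sgn -1
4πI² = N·(3j₀)²·(3jₘ)² = 1625/6137
I = -1·√(0.264787/4π) = -0.14515891
No selection rule forces the value: the integral is nonzero (none).

-0.145159 (none)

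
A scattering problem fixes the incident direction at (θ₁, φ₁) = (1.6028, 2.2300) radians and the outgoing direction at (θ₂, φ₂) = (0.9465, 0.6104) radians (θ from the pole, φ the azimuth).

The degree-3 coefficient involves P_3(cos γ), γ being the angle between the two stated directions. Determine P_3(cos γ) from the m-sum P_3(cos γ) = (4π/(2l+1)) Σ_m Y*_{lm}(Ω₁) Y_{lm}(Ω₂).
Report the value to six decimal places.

Addition theorem: P_3(cos γ) = (4π/7) Σ_m Y*_{lm}(Ω₁) Y_{lm}(Ω₂), m = −3…3:
  [-3]  conj(Y_{3,-3})(Ω₁) = (0.382584, 0.164836) ; Y_{3,-3}(Ω₂) = (-0.057380, -0.215347) ; Δ = (0.013544, -0.091847)
  [-2]  conj(Y_{3,-2})(Ω₁) = (0.008158, 0.031633) ; Y_{3,-2}(Ω₂) = (0.134850, -0.369428) ; Δ = (0.012786, 0.001252)
  [-1]  conj(Y_{3,-1})(Ω₁) = (0.196830, -0.254030) ; Y_{3,-1}(Ω₂) = (0.152203, -0.106468) ; Δ = (0.002912, -0.059620)
  [+0]  conj(Y_{3,0})(Ω₁) = (0.035762, -0.000000) ; Y_{3,0}(Ω₂) = (-0.281748, 0.000000) ; Δ = (-0.010076, 0.000000)
  [+1]  conj(Y_{3,1})(Ω₁) = (-0.196830, -0.254030) ; Y_{3,1}(Ω₂) = (-0.152203, -0.106468) ; Δ = (0.002912, 0.059620)
  [+2]  conj(Y_{3,2})(Ω₁) = (0.008158, -0.031633) ; Y_{3,2}(Ω₂) = (0.134850, 0.369428) ; Δ = (0.012786, -0.001252)
  [+3]  conj(Y_{3,3})(Ω₁) = (-0.382584, 0.164836) ; Y_{3,3}(Ω₂) = (0.057380, -0.215347) ; Δ = (0.013544, 0.091847)
Accumulated sum (0.048409, 0.000000); after 4π/(2l+1) scaling, (0.086904, 0.000000) ⇒ P_3 = 0.086904

0.086904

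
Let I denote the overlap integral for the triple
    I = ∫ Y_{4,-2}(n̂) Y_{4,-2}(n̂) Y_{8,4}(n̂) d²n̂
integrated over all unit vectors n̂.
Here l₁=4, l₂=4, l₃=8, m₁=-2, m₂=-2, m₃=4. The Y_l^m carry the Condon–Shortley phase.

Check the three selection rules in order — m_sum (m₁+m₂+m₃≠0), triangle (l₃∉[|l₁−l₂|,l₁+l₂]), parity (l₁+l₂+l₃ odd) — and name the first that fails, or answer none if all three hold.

Σmᵢ = 0  ✓
l₃∈[|l₁−l₂|,l₁+l₂]=[0,8], have l₃=8  ✓
Σlᵢ = 16 ⇒ even  ✓

none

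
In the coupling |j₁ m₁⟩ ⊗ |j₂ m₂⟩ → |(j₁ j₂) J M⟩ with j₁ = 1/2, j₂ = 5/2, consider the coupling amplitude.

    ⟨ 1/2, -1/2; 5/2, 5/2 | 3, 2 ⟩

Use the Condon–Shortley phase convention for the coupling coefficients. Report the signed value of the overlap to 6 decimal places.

triangle: 0!·1!·5!/7! = 120/5040
(j±m)!: 0!·1!·5!·0!·5!·1! = 14400
prefactor² = (2J+1)·Δ·N² = 2400
  k=0: +1/(0!·0!·1!·5!·0!·0!) = 1/120
Σ = 1/120  ⇒  CG² = 2400·(1/120)² = 1/6
CG = +√(1/6) = +0.408248

+0.408248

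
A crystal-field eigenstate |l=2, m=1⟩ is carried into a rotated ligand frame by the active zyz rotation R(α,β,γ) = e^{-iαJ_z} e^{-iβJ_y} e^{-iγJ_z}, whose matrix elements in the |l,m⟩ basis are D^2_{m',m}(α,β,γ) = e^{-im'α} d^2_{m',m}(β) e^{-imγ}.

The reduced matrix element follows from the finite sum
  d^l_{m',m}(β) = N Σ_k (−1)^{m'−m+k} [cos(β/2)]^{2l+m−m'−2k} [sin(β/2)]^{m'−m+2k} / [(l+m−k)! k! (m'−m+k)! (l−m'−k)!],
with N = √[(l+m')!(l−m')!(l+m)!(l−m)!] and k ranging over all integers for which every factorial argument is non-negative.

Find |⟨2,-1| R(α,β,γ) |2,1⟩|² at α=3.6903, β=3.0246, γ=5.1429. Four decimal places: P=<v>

First d^2_{-1,1}(β=3.0246), then the phase factors e^{-i(-1)α} and e^{-i(1)γ}:
Half-angle: c=0.058463, s=0.998290. N=√(1·6·6·1)=6.000000
Admissible k: 2..3 (factorial args all ≥0)
  k=2: (−1)^0·6.0000/(2)·0.0585^2·0.9983^2 = +0.010219
  k=3: (−1)^1·6.0000/(6)·0.0585^0·0.9983^4 = -0.993176
d^2_{-1,1}(3.0246) = +0.010219 -0.993176 = -0.982957
|D^2_{-1,1}|² = |d^2_{-1,1}(β)|² = (-0.982957)² = 0.966205 (the z-rotation phases have unit modulus)

P=0.9662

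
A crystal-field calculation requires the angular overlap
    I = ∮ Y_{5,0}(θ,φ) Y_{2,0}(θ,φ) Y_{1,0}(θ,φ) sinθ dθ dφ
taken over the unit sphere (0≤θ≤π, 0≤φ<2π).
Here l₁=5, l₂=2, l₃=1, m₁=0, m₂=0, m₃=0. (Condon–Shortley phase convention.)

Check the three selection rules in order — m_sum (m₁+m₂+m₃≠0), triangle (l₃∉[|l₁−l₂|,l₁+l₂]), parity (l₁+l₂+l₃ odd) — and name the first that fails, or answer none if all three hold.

triangle

m₁+m₂+m₃ = 0 + 0 + 0 = 0  ✓
triangle: need |l₁−l₂| ≤ l₃ ≤ l₁+l₂ = [3,7]; l₃=1 is outside  ✗
parity: l₁+l₂+l₃ = 8 is even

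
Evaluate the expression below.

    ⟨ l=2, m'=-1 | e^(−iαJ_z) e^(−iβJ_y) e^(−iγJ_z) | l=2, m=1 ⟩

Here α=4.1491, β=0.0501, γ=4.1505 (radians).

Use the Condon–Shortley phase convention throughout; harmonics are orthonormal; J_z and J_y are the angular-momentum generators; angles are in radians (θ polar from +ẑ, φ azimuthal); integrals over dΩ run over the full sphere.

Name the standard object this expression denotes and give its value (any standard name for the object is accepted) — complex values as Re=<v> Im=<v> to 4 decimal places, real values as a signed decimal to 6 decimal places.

Wigner D-matrix element, Re=0.0019 Im=0.0000

This is a Wigner D-matrix element — the rotation-matrix element ⟨l m'| R(α,β,γ) |l m⟩ in the angular-momentum basis.
First d^2_{-1,1}(β=0.0501), then the phase factors e^{-i(-1)α} and e^{-i(1)γ}:
With c≡cos(β/2)=0.999686 and s≡sin(β/2)=0.025047, N=[1·6·6·1]^{1/2}=6.000000
k∈{2,3} keeps every argument non-negative
  k=2: (−1)^0·6.0000/(2)·0.9997^2·0.0250^2 = +0.001881
  k=3: (−1)^1·6.0000/(6)·0.9997^0·0.0250^4 = -0.000000
d^2_{-1,1}(0.0501) = +0.001881 -0.000000 = +0.001881
Phases: e^{-i·(-1)·4.1491}=-0.533970-0.845503i, e^{-i·(1)·4.1505}=-0.532786+0.846250i ⇒ D=+0.001881-0.000003i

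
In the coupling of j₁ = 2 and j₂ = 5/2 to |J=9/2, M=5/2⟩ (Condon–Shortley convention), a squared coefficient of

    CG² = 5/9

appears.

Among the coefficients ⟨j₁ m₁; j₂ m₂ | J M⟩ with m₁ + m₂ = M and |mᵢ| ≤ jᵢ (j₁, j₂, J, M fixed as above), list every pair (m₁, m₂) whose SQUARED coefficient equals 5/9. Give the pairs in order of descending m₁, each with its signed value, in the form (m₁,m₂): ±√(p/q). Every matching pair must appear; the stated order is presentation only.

(1,3/2): +√(5/9)

Admissible pairs with m₁+m₂ = M = 5/2: (0,5/2), (1,3/2), (2,1/2)
  (m₁,m₂)=(2,1/2): CG² = 5/18, CG = +√(5/18)
  (m₁,m₂)=(1,3/2): CG² = 5/9, CG = +√(5/9)   ← matches the target
  (m₁,m₂)=(0,5/2): CG² = 1/6, CG = +√(1/6)
Pairs with CG² = 5/9: (1,3/2): +√(5/9)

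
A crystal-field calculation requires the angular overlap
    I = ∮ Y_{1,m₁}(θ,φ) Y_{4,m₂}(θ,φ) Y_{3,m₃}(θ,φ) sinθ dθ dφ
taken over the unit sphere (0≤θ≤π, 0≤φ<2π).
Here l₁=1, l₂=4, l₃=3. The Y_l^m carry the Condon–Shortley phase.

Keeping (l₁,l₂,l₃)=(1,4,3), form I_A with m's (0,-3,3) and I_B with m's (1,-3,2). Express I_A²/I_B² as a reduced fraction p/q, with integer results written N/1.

Shared (l₁,l₂,l₃)=(1,4,3): N and (l;000)² cancel in I_A²/I_B².
A: Δ = 2!·0!·6!/9! = 1/252; Racah Σ t=1..1: t=1:−1/720 = -1/720; ⇒ 3j(1 4 3; 0 -3 3)² = 1/36, sgn -1
B: Δ = 2!·0!·6!/9! = 1/252; Racah Σ t=0..0: t=0:+1/240 = 1/240; ⇒ 3j(1 4 3; 1 -3 2)² = 1/12, sgn -1
I_A²/I_B² = (1/36)/(1/12) = 1/3

1/3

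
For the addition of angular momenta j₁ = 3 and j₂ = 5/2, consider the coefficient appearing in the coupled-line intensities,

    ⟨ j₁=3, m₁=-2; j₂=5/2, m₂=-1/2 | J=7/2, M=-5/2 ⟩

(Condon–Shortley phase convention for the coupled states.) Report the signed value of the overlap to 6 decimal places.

-0.178174  (= −√(2/63))

√[8·2!4!3!/10! · 1!5!2!3!1!6!] = √(4608/7)
  +(−1)^1/∏(1,1,4,1,0,2)! = -1/48  (running -1/48)
  +(−1)^2/∏(2,0,3,0,1,3)! = 1/72  (running -1/144)
⟨..|..⟩ = √(4608/7)·(-1/144) = -0.178174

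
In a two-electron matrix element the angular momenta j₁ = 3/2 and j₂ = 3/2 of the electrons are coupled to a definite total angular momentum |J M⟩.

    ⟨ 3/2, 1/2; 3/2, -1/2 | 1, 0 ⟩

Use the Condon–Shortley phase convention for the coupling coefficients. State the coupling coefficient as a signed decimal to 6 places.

-0.223607

triangle: 2!·1!·1!/5! = 2/120
(j±m)!: 2!·1!·1!·2!·1!·1! = 4
prefactor² = (2J+1)·Δ·N² = 1/5
  k=0: +1/(0!·2!·1!·1!·0!·0!) = 1/2
  k=1: −1/(1!·1!·0!·0!·1!·1!) = -1
Σ = -1/2  ⇒  CG² = 1/5·(-1/2)² = 1/20
CG = −√(1/20) = -0.223607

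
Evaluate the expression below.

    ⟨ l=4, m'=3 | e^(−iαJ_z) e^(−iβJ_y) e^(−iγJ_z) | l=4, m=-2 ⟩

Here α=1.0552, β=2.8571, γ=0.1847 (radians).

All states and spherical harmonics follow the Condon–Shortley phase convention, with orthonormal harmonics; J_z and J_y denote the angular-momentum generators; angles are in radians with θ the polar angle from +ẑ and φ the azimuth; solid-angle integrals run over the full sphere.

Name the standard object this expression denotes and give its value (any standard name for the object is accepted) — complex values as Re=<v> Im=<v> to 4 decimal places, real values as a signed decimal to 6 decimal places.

Wigner D-matrix element, Re=-0.4363 Im=-0.1570

This is a Wigner D-matrix element — the rotation-matrix element ⟨l m'| R(α,β,γ) |l m⟩ in the angular-momentum basis.
First d^4_{3,-2}(β=2.8571), then the phase factors e^{-i(3)α} and e^{-i(-2)γ}:
c=cos(2.857100/2)=0.141767, s=sin(2.857100/2)=0.989900; N=√[5040·1·2·720]=2693.993318
The bounds max(0,m−m')=0 and min(l+m,l−m')=1 give 2 terms
  k=0: (−1)^5·2693.9933/(240)·0.1418^3·0.9899^5 = -0.030400
  k=1: (−1)^6·2693.9933/(720)·0.1418^1·0.9899^7 = +0.494059
d^4_{3,-2}(2.8571) = -0.030400 +0.494059 = +0.463659
Phases: e^{-i·(3)·1.0552}=-0.999712+0.024005i, e^{-i·(-2)·0.1847}=+0.932544+0.361056i ⇒ D=-0.436277-0.156979i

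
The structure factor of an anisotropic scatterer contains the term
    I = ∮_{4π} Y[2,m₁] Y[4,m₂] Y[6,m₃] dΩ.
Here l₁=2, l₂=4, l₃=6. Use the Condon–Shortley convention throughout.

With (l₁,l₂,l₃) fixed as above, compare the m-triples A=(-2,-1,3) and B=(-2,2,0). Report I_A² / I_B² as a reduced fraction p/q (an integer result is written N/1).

42/5

l's match ⇒ only the (l;m) 3-j factors differ between A and B.
A: triangle coeff Δ(2,4,6) = 1/6435; Σ_t [0,0]: t=0:+1/17280 = 1/17280; (3j)²=14/715 [(2 4 6; -2 -1 3)], sign=-1
B: triangle coeff Δ(2,4,6) = 1/6435; Σ_t [0,0]: t=0:+1/34560 = 1/34560; (3j)²=1/429 [(2 4 6; -2 2 0)], sign=+1
I_A²/I_B² = (14/715)/(1/429) = 42/5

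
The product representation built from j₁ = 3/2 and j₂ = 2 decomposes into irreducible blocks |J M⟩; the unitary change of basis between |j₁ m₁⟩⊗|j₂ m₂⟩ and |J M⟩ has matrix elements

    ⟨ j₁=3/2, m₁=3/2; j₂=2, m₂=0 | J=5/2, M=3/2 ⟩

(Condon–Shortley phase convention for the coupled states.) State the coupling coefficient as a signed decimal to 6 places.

√[6·1!2!3!/7! · 3!0!2!2!4!1!] = √(288/35)
  +(−1)^0/∏(0,1,0,2,2,1)! = 1/4  (running 1/4)
⟨..|..⟩ = √(288/35)·(1/4) = +0.717137

+√(18/35) ≈ +0.717137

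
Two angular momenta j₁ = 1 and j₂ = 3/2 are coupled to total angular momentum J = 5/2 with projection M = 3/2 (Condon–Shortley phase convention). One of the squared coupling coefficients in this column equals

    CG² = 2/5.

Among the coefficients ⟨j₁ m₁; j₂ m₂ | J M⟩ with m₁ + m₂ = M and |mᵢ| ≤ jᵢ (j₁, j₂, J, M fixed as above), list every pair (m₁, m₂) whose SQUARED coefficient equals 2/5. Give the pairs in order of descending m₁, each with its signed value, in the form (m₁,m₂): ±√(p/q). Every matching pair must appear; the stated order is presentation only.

Admissible pairs with m₁+m₂ = M = 3/2: (0,3/2), (1,1/2)
  (m₁,m₂)=(1,1/2): CG² = 3/5, CG = +√(3/5)
  (m₁,m₂)=(0,3/2): CG² = 2/5, CG = +√(2/5)   ← matches the target
Pairs with CG² = 2/5: (0,3/2): +√(2/5)

(0,3/2): +√(2/5)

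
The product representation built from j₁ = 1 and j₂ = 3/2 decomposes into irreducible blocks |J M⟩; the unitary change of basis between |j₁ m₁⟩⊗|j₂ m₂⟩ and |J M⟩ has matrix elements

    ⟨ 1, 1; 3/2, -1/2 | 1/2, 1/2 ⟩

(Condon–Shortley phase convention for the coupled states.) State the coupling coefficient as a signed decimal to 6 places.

triangle: 2!*0!*1!/4! = 2/24
(j±m)!: 2!*0!*1!*2!*1!*0! = 4
prefactor² = (2J+1)*Δ*N² = 2/3
  k=0: +1/(0!*2!*0!*1!*0!*0!) = 1/2
Σ = 1/2  ⇒  CG² = 2/3*(1/2)² = 1/6
CG = +√(1/6) = +0.408248

+√(1/6) ≈ +0.408248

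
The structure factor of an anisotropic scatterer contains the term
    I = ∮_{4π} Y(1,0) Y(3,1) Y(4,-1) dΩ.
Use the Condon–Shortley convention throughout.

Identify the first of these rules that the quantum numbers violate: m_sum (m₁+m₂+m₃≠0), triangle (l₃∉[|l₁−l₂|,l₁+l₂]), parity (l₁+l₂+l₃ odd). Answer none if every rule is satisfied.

none

m₁+m₂+m₃ = 0 + 1 − 1 = 0  ✓
triangle: |1−3|=2 ≤ l₃=4 ≤ 1+3=4  ✓
parity: l₁+l₂+l₃ = 8 is even  ✓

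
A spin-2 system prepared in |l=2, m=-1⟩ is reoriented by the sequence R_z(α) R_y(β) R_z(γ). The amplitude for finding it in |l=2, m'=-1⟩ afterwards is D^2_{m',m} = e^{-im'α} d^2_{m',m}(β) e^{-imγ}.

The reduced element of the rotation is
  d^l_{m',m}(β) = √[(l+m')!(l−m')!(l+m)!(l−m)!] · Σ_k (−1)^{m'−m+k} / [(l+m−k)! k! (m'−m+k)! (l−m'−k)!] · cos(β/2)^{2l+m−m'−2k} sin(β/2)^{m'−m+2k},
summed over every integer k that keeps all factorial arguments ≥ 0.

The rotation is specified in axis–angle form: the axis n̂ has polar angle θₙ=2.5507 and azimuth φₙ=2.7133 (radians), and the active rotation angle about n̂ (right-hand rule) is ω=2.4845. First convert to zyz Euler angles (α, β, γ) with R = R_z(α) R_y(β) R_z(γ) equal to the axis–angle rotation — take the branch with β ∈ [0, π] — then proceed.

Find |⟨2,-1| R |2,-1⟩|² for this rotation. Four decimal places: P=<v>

P=0.0066

Axis–angle → zyz. n̂ = (sinθₙcosφₙ, sinθₙsinφₙ, cosθₙ) = (-0.506783, +0.231375, -0.830444), ω = 2.4845.
R = I cosω + sinω [n̂]ₓ + (1−cosω) n̂n̂ᵀ gives
  R = [-0.331593, +0.297152, +0.895403; -0.717347, -0.695850, -0.034726; +0.612748, -0.653830, +0.443900]
β = atan2(√(R₁₃²+R₂₃²), R₃₃) = 1.110850; α = atan2(R₂₃, R₁₃) mod 2π = 6.244422; γ = atan2(R₃₂, −R₃₁) mod 2π = 3.959415
Split into d^2_{-1,-1}(β=1.1109) × two z-phases.
With c≡cos(β/2)=0.849676 and s≡sin(β/2)=0.527304, N=[1·6·1·6]^{1/2}=6.000000
The bounds max(0,m−m')=0 and min(l+m,l−m')=1 give 2 terms
  k=0: (−1)^0·6.0000/(6)·0.8497^4·0.5273^0 = +0.521212
  k=1: (−1)^1·6.0000/(2)·0.8497^2·0.5273^2 = -0.602215
d^2_{-1,-1}(1.1109) = +0.521212 -0.602215 = -0.081003
|D^2_{-1,-1}|² = |d^2_{-1,-1}(β)|² = (-0.081003)² = 0.006561 (the z-rotation phases have unit modulus)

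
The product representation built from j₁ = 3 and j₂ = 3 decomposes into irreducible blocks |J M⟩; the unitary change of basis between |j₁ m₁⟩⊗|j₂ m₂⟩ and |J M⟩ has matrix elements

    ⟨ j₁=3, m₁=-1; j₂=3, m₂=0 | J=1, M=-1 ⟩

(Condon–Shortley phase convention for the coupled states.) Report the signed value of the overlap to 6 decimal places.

−√(3/14) = -0.462910

√[3·5!1!1!/8! · 2!4!3!3!0!2!] = √(216/7)
  +(−1)^3/∏(3,2,1,0,0,1)! = -1/12  (running -1/12)
⟨..|..⟩ = √(216/7)·(-1/12) = -0.462910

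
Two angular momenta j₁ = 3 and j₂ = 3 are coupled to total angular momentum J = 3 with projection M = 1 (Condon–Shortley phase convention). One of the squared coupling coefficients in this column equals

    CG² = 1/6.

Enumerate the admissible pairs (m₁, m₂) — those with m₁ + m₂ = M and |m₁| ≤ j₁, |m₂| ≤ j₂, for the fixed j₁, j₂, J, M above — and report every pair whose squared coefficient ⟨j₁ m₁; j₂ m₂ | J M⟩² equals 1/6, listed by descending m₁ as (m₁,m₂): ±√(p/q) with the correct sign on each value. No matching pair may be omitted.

Admissible pairs with m₁+m₂ = M = 1: (-2,3), (-1,2), (0,1), (1,0), (2,-1), (3,-2)
  (m₁,m₂)=(3,-2): CG² = 1/3, CG = +√(1/3)
  (m₁,m₂)=(2,-1): CG² = 0/1, CG = 0
  (m₁,m₂)=(1,0): CG² = 1/6, CG = −√(1/6)   ← matches the target
  (m₁,m₂)=(0,1): CG² = 1/6, CG = +√(1/6)   ← matches the target
  (m₁,m₂)=(-1,2): CG² = 0/1, CG = 0
  (m₁,m₂)=(-2,3): CG² = 1/3, CG = −√(1/3)
Pairs with CG² = 1/6: (1,0): −√(1/6); (0,1): +√(1/6)

(1,0): −√(1/6); (0,1): +√(1/6)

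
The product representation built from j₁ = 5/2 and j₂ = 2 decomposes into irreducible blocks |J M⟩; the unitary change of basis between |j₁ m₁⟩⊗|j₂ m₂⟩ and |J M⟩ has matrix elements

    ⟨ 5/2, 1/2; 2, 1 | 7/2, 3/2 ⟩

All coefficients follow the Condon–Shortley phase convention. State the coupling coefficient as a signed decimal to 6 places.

j₁+j₂−J=1  J+j₁−j₂=4  J−j₁+j₂=3  j₁+j₂+J+1=9
(j₁±m₁, j₂±m₂, J±M) = (3,2,3,1,5,2)
P² = 384/7
sum k=0..1:
  [0] +1/24 = 1/24
  [1] −1/12 = -1/12
S = -1/24
C² = P²·S² = 2/21 ; C = -0.308607

-0.308607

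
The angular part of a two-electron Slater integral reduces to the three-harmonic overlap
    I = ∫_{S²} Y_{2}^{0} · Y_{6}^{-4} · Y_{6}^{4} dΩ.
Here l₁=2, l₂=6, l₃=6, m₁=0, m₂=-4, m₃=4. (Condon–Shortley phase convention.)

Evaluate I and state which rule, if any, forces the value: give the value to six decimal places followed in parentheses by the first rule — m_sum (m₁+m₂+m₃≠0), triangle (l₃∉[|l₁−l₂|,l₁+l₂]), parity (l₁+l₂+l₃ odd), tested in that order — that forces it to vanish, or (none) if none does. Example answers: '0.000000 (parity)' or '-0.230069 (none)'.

-0.022938 (none)

m-sum 0 ✓  L=14 even ✓  4≤6≤8 ✓
Π(2lᵢ+1) = 5×13×13 = 845
triangle coeff Δ(2,6,6) = 1/90090
Σ_t [0,2]: t=0:+1/69120 t=1:−1/14400 t=2:+1/69120 = -7/172800
(3j)²=14/715 [(2 6 6; 0 0 0)], sign=-1
Σ_t [0,2]: t=0:+1/322560 t=1:−1/362880 t=2:+1/14515200 = 1/2419200
(3j)²=2/5005 [(2 6 6; 0 -4 4)], sign=+1
⇒ 4πI² = 4/605
I = (-1)√(4/605/(4π)) = -0.02293757
No selection rule forces the value: the integral is nonzero (none).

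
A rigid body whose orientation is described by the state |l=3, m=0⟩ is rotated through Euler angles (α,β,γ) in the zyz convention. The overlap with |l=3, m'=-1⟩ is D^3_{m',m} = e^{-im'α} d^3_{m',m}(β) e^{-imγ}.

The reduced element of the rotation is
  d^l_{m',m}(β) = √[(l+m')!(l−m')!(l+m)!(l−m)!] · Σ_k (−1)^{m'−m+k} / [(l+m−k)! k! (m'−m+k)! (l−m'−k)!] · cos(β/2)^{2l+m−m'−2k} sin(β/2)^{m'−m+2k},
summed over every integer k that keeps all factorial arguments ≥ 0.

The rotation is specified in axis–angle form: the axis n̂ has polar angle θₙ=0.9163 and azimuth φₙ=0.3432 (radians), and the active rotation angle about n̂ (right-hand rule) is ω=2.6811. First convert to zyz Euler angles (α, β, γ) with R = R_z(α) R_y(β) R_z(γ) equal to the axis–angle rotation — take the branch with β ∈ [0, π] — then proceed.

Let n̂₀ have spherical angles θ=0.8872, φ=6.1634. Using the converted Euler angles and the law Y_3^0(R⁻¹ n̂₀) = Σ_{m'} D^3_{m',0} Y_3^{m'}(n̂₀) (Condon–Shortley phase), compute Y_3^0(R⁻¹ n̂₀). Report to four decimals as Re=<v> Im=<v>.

Axis–angle → zyz. n̂ = (sinθₙcosφₙ, sinθₙsinφₙ, cosθₙ) = (+0.747088, +0.266966, +0.608760), ω = 2.6811.
R = I cosω + sinω [n̂]ₓ + (1−cosω) n̂n̂ᵀ gives
  R = [+0.162309, +0.107592, +0.980857; +0.648645, -0.760716, -0.023891; +0.743583, +0.640105, -0.193260]
β = atan2(√(R₁₃²+R₂₃²), R₃₃) = 1.765280; α = atan2(R₂₃, R₁₃) mod 2π = 6.258833; γ = atan2(R₃₂, −R₃₁) mod 2π = 2.430840
Need the full column D^3_{m',0} for m'=−3..3 at α=6.2588, β=1.7653, γ=2.4308.
cos(β/2)=0.635114, sin(β/2)=0.772418
d^3_{-3,0}: single k=3 term ⇒ +0.527993;  D = +0.526584-0.038540i
d^3_{-2,0}: k∈[2..3] ⇒ +0.531708 -0.786456 = -0.254748;  D = -0.254446+0.012403i
d^3_{-1,0}: k∈[1..3] ⇒ +0.276505 -1.226945 +0.604930 = -0.345510;  D = -0.345408+0.008413i
d^3_{0,0}: k∈[0..3] ⇒ +0.065631 -0.873685 +1.292279 -0.212381 = +0.271844;  D = +0.271844+0.000000i
d^3_{1,0}: k∈[0..2] ⇒ -0.276505 +1.226945 -0.604930 = +0.345510;  D = +0.345408+0.008413i
d^3_{2,0}: k∈[0..1] ⇒ +0.531708 -0.786456 = -0.254748;  D = -0.254446-0.012403i
d^3_{3,0}: single k=0 term ⇒ -0.527993;  D = -0.526584-0.038540i
Y_3^{m'}(θ=0.8872,φ=6.1634) and Σ D·Y over m':
  (+0.5266-0.0385i)·(+0.1820+0.0684i)  (-0.2544+0.0124i)·(+0.3769+0.0921i)  (-0.3454+0.0084i)·(+0.2474+0.0298i)  (+0.2718+0.0000i)·(-0.2370+0.0000i)  (+0.3454+0.0084i)·(-0.2474+0.0298i)  (-0.2544-0.0124i)·(+0.3769-0.0921i)  (-0.5266-0.0385i)·(-0.1820+0.0684i)
Y_3^0(R⁻¹ n̂) = -0.232954+0.000000i

Re=-0.2330 Im=0.0000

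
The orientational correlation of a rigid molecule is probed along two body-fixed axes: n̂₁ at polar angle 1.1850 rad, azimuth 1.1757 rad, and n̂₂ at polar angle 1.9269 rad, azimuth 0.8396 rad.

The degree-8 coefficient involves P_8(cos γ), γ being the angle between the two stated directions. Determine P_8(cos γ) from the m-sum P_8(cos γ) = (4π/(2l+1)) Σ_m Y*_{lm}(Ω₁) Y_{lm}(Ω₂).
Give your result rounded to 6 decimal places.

Term-by-term m-sum for l=8 (normalisation 4π/17 = 0.739198):
  m=-8: (-0.279801+0.005367i) × (+0.278536-0.128963i) = -0.077243+0.037579i  (running Σ = -0.077243+0.037579i)
  m=-7: (-0.166913+0.422900i) × (-0.419561-0.180355i) = +0.146303-0.147329i  (running Σ = +0.069060-0.109750i)
  m=-6: (+0.191931+0.186487i) × (+0.067107+0.199022i) = -0.024235+0.050713i  (running Σ = +0.044825-0.059037i)
  m=-5: (-0.168212+0.072050i) × (-0.118726+0.210085i) = +0.004835-0.043893i  (running Σ = +0.049659-0.102930i)
  m=-4: (+0.003294+0.343556i) × (+0.305898-0.067380i) = +0.024157+0.104871i  (running Σ = +0.073816+0.001941i)
  m=-3: (-0.024314-0.009867i) × (+0.084733+0.060850i) = -0.001460-0.002316i  (running Σ = +0.072356-0.000374i)
  m=-2: (-0.236062+0.238336i) × (-0.035412-0.325390i) = +0.085912+0.068372i  (running Σ = +0.158268+0.067998i)
  m=-1: (+0.015264+0.036603i) × (+0.028772-0.032074i) = +0.001613+0.000564i  (running Σ = +0.159881+0.068561i)
  m=0: (-0.326966-0.000000i) × (-0.326511+0.000000i) = +0.106758+0.000000i  (running Σ = +0.266639+0.068561i)
  m=1: (-0.015264+0.036603i) × (-0.028772-0.032074i) = +0.001613-0.000564i  (running Σ = +0.268252+0.067998i)
  m=2: (-0.236062-0.238336i) × (-0.035412+0.325390i) = +0.085912-0.068372i  (running Σ = +0.354164-0.000374i)
  m=3: (+0.024314-0.009867i) × (-0.084733+0.060850i) = -0.001460+0.002316i  (running Σ = +0.352704+0.001941i)
  m=4: (+0.003294-0.343556i) × (+0.305898+0.067380i) = +0.024157-0.104871i  (running Σ = +0.376861-0.102930i)
  m=5: (+0.168212+0.072050i) × (+0.118726+0.210085i) = +0.004835+0.043893i  (running Σ = +0.381696-0.059037i)
  m=6: (+0.191931-0.186487i) × (+0.067107-0.199022i) = -0.024235-0.050713i  (running Σ = +0.357460-0.109750i)
  m=7: (+0.166913+0.422900i) × (+0.419561-0.180355i) = +0.146303+0.147329i  (running Σ = +0.503763+0.037579i)
  m=8: (-0.279801-0.005367i) × (+0.278536+0.128963i) = -0.077243-0.037579i  (running Σ = +0.426520+0.000000i)
Σ over m = +0.426520+0.000000i; ×(4π/17) → +0.315283+0.000000i. Real part: 0.315283

0.315283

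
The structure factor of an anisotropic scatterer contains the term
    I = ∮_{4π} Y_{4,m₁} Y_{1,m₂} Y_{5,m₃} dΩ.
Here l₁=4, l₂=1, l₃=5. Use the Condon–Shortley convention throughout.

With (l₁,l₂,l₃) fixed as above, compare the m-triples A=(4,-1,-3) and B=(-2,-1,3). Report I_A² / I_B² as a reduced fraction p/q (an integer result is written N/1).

1/28

Shared (l₁,l₂,l₃)=(4,1,5): N and (l;000)² cancel in I_A²/I_B².
A: Δ = 0!·8!·2!/11! = 1/495; Racah Σ t=0..0: t=0:+1/80640 = 1/80640; ⇒ 3j(4 1 5; 4 -1 -3)² = 1/495, sgn +1
B: Δ = 0!·8!·2!/11! = 1/495; Racah Σ t=0..0: t=0:+1/2880 = 1/2880; ⇒ 3j(4 1 5; -2 -1 3)² = 28/495, sgn +1
I_A²/I_B² = (1/495)/(28/495) = 1/28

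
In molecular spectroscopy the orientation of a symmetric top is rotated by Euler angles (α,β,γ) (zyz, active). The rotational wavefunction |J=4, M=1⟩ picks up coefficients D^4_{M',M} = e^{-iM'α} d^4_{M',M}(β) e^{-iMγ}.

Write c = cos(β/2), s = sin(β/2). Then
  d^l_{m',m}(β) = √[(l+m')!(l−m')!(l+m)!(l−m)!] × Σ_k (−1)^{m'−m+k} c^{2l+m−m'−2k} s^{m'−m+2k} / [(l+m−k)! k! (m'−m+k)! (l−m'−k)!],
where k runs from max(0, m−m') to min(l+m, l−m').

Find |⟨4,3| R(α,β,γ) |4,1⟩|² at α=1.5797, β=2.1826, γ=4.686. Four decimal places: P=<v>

Split into d^4_{3,1}(β=2.1826) × two z-phases.
With c≡cos(β/2)=0.461332 and s≡sin(β/2)=0.887227, N=[5040·1·120·6]^{1/2}=1904.940944
k: max(0,(1)−(3))=0 … min(4+(1),4−(3))=1
  k=0: (−1)^2·1904.9409/(240)·0.4613^6·0.8872^2 = +0.060232
  k=1: (−1)^3·1904.9409/(144)·0.4613^4·0.8872^4 = -0.371291
d^4_{3,1}(2.1826) = +0.060232 -0.371291 = -0.311060
|D^4_{3,1}|² = |d^4_{3,1}(β)|² = (-0.311060)² = 0.096758 (the z-rotation phases have unit modulus)

P=0.0968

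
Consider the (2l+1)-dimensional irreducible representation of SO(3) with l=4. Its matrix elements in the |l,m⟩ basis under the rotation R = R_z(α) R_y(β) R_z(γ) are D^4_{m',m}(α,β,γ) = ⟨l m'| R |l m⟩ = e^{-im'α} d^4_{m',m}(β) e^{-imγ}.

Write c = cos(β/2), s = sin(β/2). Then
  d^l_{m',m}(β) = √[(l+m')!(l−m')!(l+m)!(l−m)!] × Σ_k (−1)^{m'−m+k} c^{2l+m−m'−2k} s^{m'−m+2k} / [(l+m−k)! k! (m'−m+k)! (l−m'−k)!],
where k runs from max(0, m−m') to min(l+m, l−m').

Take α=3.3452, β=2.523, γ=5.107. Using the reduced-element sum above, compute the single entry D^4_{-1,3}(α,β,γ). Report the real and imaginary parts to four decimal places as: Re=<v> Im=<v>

Re=-0.3786 Im=-0.2538

First d^4_{-1,3}(β=2.5230), then the phase factors e^{-i(-1)α} and e^{-i(3)γ}:
With c≡cos(β/2)=0.304388 and s≡sin(β/2)=0.952548, N=[6·120·5040·1]^{1/2}=1904.940944
k∈{4,5} keeps every argument non-negative
  k=4: (−1)^0·1904.9409/(144)·0.3044^4·0.9525^4 = +0.093493
  k=5: (−1)^1·1904.9409/(240)·0.3044^2·0.9525^6 = -0.549348
d^4_{-1,3}(2.5230) = +0.093493 -0.549348 = -0.455855
Attach z-rotation phases: D = e^{-i(-1)(3.3452)}·(-0.455855)·e^{-i(3)(5.1070)} = -0.378644-0.253836i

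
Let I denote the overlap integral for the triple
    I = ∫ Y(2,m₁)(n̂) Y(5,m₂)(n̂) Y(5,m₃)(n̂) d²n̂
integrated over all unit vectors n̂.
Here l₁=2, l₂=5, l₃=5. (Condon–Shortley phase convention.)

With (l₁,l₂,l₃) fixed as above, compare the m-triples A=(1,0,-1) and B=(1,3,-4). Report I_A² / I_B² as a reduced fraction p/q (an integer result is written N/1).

Shared (l₁,l₂,l₃)=(2,5,5): N and (l;000)² cancel in I_A²/I_B².
A: Δ = 2!·2!·8!/13! = 1/38610; Racah Σ t=0..1: t=0:+1/1440 t=1:−1/1152 = -1/5760; ⇒ 3j(2 5 5; 1 0 -1)² = 1/858, sgn -1
B: Δ = 2!·2!·8!/13! = 1/38610; Racah Σ t=0..1: t=0:+1/80640 t=1:−1/10080 = -1/11520; ⇒ 3j(2 5 5; 1 3 -4)² = 49/1430, sgn +1
I_A²/I_B² = (1/858)/(49/1430) = 5/147

5/147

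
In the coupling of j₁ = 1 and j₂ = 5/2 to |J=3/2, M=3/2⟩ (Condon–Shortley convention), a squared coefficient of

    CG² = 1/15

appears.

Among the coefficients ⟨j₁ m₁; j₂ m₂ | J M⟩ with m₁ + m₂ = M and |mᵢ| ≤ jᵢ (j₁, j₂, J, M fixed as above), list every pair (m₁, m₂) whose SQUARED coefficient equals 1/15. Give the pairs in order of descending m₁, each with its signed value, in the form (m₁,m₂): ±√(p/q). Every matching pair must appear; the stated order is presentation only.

(1,1/2): +√(1/15)

Admissible pairs with m₁+m₂ = M = 3/2: (-1,5/2), (0,3/2), (1,1/2)
  (m₁,m₂)=(1,1/2): CG² = 1/15, CG = +√(1/15)   ← matches the target
  (m₁,m₂)=(0,3/2): CG² = 4/15, CG = −√(4/15)
  (m₁,m₂)=(-1,5/2): CG² = 2/3, CG = +√(2/3)
Pairs with CG² = 1/15: (1,1/2): +√(1/15)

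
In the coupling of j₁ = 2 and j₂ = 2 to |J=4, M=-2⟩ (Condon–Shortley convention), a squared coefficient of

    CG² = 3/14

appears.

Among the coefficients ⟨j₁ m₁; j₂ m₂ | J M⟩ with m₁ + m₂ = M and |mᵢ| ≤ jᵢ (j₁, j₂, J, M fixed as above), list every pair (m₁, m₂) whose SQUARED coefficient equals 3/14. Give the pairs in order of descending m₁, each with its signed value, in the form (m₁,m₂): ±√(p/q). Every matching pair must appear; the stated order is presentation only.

(0,-2): +√(3/14); (-2,0): +√(3/14)

Admissible pairs with m₁+m₂ = M = -2: (-2,0), (-1,-1), (0,-2)
  (m₁,m₂)=(0,-2): CG² = 3/14, CG = +√(3/14)   ← matches the target
  (m₁,m₂)=(-1,-1): CG² = 4/7, CG = +√(4/7)
  (m₁,m₂)=(-2,0): CG² = 3/14, CG = +√(3/14)   ← matches the target
Pairs with CG² = 3/14: (0,-2): +√(3/14); (-2,0): +√(3/14)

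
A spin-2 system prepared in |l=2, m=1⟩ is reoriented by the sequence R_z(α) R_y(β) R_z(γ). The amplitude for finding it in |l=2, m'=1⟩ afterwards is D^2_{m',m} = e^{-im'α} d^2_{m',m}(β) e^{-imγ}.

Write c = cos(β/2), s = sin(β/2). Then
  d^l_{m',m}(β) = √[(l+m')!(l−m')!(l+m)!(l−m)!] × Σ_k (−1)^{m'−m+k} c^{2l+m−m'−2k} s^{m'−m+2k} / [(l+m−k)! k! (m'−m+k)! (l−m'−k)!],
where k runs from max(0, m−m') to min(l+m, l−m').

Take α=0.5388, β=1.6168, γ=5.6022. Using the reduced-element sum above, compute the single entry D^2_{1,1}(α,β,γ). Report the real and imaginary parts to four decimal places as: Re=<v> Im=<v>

Re=-0.5156 Im=-0.0738

D^2_{1,1}(0.5388,1.6168,5.6022) = e^{-i·1·0.5388}·d^2_{1,1}(1.6168)·e^{-i·1·5.6022}. Compute d first:
c=cos(1.616800/2)=0.690656, s=sin(1.616800/2)=0.723183; N=√[6·1·6·1]=6.000000
k∈{0,1} keeps every argument non-negative
  k=0: (−1)^0·6.0000/(6)·0.6907^4·0.7232^0 = +0.227535
  k=1: (−1)^1·6.0000/(2)·0.6907^2·0.7232^2 = -0.748414
d^2_{1,1}(1.6168) = +0.227535 -0.748414 = -0.520879
Attach z-rotation phases: D = e^{-i(1)(0.5388)}·(-0.520879)·e^{-i(1)(5.6022)} = -0.515623-0.073812i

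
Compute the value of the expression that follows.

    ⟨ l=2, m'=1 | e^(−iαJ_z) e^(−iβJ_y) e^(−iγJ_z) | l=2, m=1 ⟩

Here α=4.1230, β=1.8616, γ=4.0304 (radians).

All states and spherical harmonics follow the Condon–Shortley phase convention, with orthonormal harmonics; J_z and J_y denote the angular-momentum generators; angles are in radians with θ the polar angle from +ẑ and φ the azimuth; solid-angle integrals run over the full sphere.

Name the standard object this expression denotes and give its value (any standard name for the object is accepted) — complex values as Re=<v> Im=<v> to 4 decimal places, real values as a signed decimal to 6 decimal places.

Wigner D-matrix element, Re=0.1655 Im=0.5362

This is a Wigner D-matrix element — the rotation-matrix element ⟨l m'| R(α,β,γ) |l m⟩ in the angular-momentum basis.
First d^2_{1,1}(β=1.8616), then the phase factors e^{-i(1)α} and e^{-i(1)γ}:
With c≡cos(β/2)=0.597192 and s≡sin(β/2)=0.802098, N=[6·1·6·1]^{1/2}=6.000000
k∈{0,1} keeps every argument non-negative
  k=0: (−1)^0·6.0000/(6)·0.5972^4·0.8021^0 = +0.127191
  k=1: (−1)^1·6.0000/(2)·0.5972^2·0.8021^2 = -0.688343
d^2_{1,1}(1.8616) = +0.127191 -0.688343 = -0.561151
Attach z-rotation phases: D = e^{-i(1)(4.1230)}·(-0.561151)·e^{-i(1)(4.0304)} = +0.165520+0.536185i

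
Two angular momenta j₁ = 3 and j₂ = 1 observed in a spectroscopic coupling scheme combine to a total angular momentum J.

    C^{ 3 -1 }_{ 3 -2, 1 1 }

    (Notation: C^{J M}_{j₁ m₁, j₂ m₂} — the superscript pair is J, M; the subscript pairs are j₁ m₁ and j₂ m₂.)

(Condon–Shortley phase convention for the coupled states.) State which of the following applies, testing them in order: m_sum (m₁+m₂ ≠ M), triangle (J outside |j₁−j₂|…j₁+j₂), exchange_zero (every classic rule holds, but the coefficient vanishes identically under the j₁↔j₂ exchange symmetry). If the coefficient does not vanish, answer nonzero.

nonzero

m-sum: m₁+m₂ = -2+1 = -1, M = -1  ✓
triangle: |j₁−j₂| = 2 ≤ J = 3 ≤ j₁+j₂ = 4  ✓
exchange: j₁≠j₂ or m₁≠m₂ — the exchange symmetry imposes no constraint here
value check: CG = −√(5/12) = -0.645497 ≠ 0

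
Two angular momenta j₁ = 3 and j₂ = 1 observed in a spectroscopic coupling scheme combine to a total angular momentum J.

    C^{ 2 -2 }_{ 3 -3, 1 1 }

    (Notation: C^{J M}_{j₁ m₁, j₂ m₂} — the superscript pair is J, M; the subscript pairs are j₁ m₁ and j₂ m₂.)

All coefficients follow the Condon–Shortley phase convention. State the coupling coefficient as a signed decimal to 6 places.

j₁+j₂−J=2  J+j₁−j₂=4  J−j₁+j₂=0  j₁+j₂+J+1=7
(j₁±m₁, j₂±m₂, J±M) = (0,6,2,0,0,4)
P² = 11520/7
sum k=2..2:
  [2] +1/48 = 1/48
S = 1/48
C² = P²·S² = 5/7 ; C = +0.845154

+0.845154  (= +√(5/7))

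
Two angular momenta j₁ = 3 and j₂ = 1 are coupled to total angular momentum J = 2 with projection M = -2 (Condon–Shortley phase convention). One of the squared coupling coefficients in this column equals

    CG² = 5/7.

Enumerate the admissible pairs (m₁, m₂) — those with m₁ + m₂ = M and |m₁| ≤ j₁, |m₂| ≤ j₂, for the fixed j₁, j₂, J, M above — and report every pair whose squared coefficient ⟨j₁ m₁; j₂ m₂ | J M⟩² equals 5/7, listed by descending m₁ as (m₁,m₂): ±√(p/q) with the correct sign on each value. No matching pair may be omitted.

(-3,1): +√(5/7)

Admissible pairs with m₁+m₂ = M = -2: (-3,1), (-2,0), (-1,-1)
  (m₁,m₂)=(-1,-1): CG² = 1/21, CG = +√(1/21)
  (m₁,m₂)=(-2,0): CG² = 5/21, CG = −√(5/21)
  (m₁,m₂)=(-3,1): CG² = 5/7, CG = +√(5/7)   ← matches the target
Pairs with CG² = 5/7: (-3,1): +√(5/7)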